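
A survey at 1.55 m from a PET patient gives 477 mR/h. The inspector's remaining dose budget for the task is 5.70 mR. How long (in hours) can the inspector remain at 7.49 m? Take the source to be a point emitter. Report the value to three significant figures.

0.279 h

Intensity scales as (d₁/d₂)², so rate at 7.49 m:
(1.55/7.49)² = 0.04283, so 477 × 0.04283 = 20.43 mR/h.
Stay time = 5.70 mR ÷ 20.43 mR/h = 0.2790 h.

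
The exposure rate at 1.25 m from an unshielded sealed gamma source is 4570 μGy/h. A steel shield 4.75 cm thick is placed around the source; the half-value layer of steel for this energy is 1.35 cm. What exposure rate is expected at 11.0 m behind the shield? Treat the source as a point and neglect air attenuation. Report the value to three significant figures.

Distance alone: 4570 × (1.25/11.0)² = 4570 × 0.01291 = 59.00 μGy/h.
Shield: 4.75/1.35 = 3.519 half-value layers → attenuation 2^(−3.519) = 0.08723.
Combined: 59.00 × 0.08723 = 5.147 μGy/h.

5.15 μGy/h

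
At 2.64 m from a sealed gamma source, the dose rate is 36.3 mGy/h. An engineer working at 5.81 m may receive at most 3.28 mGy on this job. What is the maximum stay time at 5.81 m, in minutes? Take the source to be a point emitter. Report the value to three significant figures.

26.3 min

Using I₁d₁² = I₂d₂², rate at 5.81 m:
(2.64/5.81)² = 0.2065, so 36.3 × 0.2065 = 7.496 mGy/h.
Stay time = 3.28 mGy ÷ 7.496 mGy/h = 0.4376 h = 26.26 min.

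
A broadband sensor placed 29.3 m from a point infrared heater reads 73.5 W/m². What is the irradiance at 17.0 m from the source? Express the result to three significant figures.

Since intensity falls as 1/r², scaling from 29.3 m to 17.0 m:
(29.3/17.0)² = 2.971, so 73.5 × 2.971 = 218.4 W/m².

218 W/m²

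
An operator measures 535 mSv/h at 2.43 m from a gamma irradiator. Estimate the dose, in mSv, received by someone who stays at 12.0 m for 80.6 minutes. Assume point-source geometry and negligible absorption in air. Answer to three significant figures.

29.5 mSv

Applying the 1/r² law, rate at 12.0 m:
535 × (2.43/12.0)² = 535 × 0.04101 = 21.94 mSv/h.
Dose = rate × time = 21.94 mSv/h × 1.343 h = 29.47 mSv.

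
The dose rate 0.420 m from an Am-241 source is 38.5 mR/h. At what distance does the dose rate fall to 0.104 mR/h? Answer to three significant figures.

8.08 m

Intensity scales as (d₁/d₂)², so d₂ = d₁·√(I₁/I₂).
I₁/I₂ = 38.5/0.104 = 370.2, so d₂ = 0.420 × √370.2 = 8.081 m.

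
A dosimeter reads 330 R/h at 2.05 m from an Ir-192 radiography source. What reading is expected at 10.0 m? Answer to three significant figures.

13.9 R/h

Intensity scales as (d₁/d₂)², so the rate at 10.0 m is
330 × (2.05/10.0)² = 330 × 0.04202 = 13.87 R/h.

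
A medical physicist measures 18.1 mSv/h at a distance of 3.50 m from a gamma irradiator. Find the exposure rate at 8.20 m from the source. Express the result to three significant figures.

3.30 mSv/h

Using I₁d₁² = I₂d₂², the rate at 8.20 m is
18.1 × (3.50/8.20)² = 18.1 × 0.1822 = 3.298 mSv/h.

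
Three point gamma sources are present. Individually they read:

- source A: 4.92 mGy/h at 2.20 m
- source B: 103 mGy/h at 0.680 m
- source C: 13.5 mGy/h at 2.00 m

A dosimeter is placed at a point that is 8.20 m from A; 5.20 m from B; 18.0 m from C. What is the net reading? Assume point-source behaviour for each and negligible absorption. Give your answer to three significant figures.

By superposition, sum each source's inverse-square contribution:
A: 4.92 × (2.20/8.20)² = 0.3541 mGy/h
B: 103 × (0.680/5.20)² = 1.761 mGy/h
C: 13.5 × (2.00/18.0)² = 0.1667 mGy/h
Total = 0.3541 + 1.761 + 0.1667 = 2.282 mGy/h.

2.28 mGy/h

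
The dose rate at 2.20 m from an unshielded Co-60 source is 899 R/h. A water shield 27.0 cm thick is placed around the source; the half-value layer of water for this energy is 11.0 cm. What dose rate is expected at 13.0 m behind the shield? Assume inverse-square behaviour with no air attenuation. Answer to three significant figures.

Distance alone: (2.20/13.0)² = 0.02864, so 899 × 0.02864 = 25.75 R/h.
Shield: 27.0/11.0 = 2.455 half-value layers → attenuation 2^(−2.455) = 0.1824.
Combined: 25.75 × 0.1824 = 4.697 R/h.

4.70 R/h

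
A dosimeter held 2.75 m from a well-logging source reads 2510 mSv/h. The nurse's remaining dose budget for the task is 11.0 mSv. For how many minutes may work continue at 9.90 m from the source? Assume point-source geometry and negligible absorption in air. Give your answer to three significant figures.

Intensity scales as (d₁/d₂)², so rate at 9.90 m:
(2.75/9.90)² = 0.07716, so 2510 × 0.07716 = 193.7 mSv/h.
Stay time = 11.0 mSv ÷ 193.7 mSv/h = 0.05679 h = 3.407 min.

3.41 min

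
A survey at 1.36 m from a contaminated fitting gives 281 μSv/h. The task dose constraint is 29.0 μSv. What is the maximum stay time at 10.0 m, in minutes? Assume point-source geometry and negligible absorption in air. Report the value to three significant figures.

Since intensity falls as 1/r², rate at 10.0 m:
(1.36/10.0)² = 0.01850, so 281 × 0.01850 = 5.199 μSv/h.
Stay time = 29.0 μSv ÷ 5.199 μSv/h = 5.578 h = 334.7 min.

335 min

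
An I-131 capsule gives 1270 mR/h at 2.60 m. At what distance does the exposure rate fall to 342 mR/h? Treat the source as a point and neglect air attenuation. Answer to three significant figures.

Intensity scales as (d₁/d₂)², so d₂ = d₁·√(I₁/I₂).
I₁/I₂ = 1270/342 = 3.713, so d₂ = 2.60 × √3.713 = 5.010 m.

5.01 m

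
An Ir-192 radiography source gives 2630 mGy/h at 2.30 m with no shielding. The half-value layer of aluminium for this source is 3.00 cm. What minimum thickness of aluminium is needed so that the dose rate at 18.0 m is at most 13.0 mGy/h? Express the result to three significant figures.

At 18.0 m, distance alone gives (2.30/18.0)² = 0.01633, so 2630 × 0.01633 = 42.95 mGy/h.
Further attenuation needed: 42.95/13.0 = 3.304.
n = log₂(3.304) = 1.724 half-value layers.
Thickness = 1.724 × 3.00 cm = 5.172 cm.

5.17 cm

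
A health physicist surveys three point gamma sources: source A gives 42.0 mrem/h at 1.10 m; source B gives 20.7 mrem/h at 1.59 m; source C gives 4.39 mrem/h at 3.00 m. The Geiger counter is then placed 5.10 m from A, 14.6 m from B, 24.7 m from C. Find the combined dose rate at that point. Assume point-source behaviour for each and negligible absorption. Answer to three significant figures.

2.26 mrem/h

By superposition, sum each source's inverse-square contribution:
A: 42.0 × (1.10/5.10)² = 1.954 mrem/h
B: 20.7 × (1.59/14.6)² = 0.2455 mrem/h
C: 4.39 × (3.00/24.7)² = 0.06476 mrem/h
Total = 1.954 + 0.2455 + 0.06476 = 2.264 mrem/h.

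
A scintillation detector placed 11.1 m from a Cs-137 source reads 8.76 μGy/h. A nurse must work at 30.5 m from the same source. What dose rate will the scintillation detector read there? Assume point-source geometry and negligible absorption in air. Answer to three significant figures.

Applying the 1/r² law, scaling from 11.1 m to 30.5 m:
8.76 × (11.1/30.5)² = 8.76 × 0.1324 = 1.160 μGy/h.

1.16 μGy/h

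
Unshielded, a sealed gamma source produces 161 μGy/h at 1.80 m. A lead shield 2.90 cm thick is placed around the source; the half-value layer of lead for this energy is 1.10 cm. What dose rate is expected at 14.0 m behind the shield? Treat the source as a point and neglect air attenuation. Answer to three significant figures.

Distance alone: 161 × (1.80/14.0)² = 161 × 0.01653 = 2.661 μGy/h.
Shield: 2.90/1.10 = 2.636 half-value layers → attenuation 2^(−2.636) = 0.1609.
Combined: 2.661 × 0.1609 = 0.4282 μGy/h.

0.428 μGy/h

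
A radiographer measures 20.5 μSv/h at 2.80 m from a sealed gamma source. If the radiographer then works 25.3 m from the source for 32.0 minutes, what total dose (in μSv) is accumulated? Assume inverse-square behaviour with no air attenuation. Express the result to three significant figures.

0.134 μSv

Since intensity falls as 1/r², rate at 25.3 m:
20.5 × (2.80/25.3)² = 20.5 × 0.01225 = 0.2511 μSv/h.
Dose = rate × time = 0.2511 μSv/h × 0.5333 h = 0.1339 μSv.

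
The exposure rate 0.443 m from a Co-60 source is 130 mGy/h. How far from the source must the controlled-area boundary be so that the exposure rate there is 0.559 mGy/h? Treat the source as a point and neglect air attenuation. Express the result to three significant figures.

Since intensity falls as 1/r², d₂ = d₁·√(I₁/I₂).
I₁/I₂ = 130/0.559 = 232.6, so d₂ = 0.443 × √232.6 = 6.756 m.

6.76 m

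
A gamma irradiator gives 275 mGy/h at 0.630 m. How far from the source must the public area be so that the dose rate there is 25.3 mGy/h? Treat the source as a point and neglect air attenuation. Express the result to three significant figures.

2.08 m

Intensity scales as (d₁/d₂)², so d₂ = d₁·√(I₁/I₂).
I₁/I₂ = 275/25.3 = 10.87, so d₂ = 0.630 × √10.87 = 2.077 m.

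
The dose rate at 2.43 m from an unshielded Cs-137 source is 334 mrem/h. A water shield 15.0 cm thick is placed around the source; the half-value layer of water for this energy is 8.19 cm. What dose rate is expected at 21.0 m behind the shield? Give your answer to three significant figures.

Distance alone: (2.43/21.0)² = 0.01339, so 334 × 0.01339 = 4.472 mrem/h.
Shield: 15.0/8.19 = 1.832 half-value layers → attenuation 2^(−1.832) = 0.2809.
Combined: 4.472 × 0.2809 = 1.256 mrem/h.

1.26 mrem/h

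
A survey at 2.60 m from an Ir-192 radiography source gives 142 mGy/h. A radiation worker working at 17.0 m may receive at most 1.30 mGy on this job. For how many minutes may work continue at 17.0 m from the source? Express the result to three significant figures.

Applying the 1/r² law, rate at 17.0 m:
142 × (2.60/17.0)² = 142 × 0.02339 = 3.321 mGy/h.
Stay time = 1.30 mGy ÷ 3.321 mGy/h = 0.3914 h = 23.48 min.

23.5 min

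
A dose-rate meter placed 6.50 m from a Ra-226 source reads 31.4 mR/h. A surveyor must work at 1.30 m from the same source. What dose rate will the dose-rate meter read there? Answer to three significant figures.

785 mR/h

Applying the 1/r² law, scaling from 6.50 m to 1.30 m:
31.4 × (6.50/1.30)² = 31.4 × 25.00 = 785.0 mR/h.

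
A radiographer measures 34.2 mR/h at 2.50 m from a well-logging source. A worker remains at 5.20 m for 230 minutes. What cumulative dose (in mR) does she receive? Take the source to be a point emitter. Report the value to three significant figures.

Since intensity falls as 1/r², rate at 5.20 m:
34.2 × (2.50/5.20)² = 34.2 × 0.2311 = 7.904 mR/h.
Dose = rate × time = 7.904 mR/h × 3.833 h = 30.30 mR.

30.3 mR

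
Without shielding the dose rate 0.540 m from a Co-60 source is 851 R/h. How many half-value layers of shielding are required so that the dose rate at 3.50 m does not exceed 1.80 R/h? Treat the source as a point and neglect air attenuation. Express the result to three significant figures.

3.49 half-value layers

At 3.50 m, distance alone gives 851 × (0.540/3.50)² = 851 × 0.02380 = 20.25 R/h.
Further attenuation needed: 20.25/1.80 = 11.25.
n = log₂(11.25) = 3.492 half-value layers.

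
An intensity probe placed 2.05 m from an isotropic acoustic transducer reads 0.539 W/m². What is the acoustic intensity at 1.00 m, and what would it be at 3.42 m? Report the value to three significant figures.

2.27 W/m²; 0.194 W/m²

Using I₁d₁² = I₂d₂²,
At 1.00 m: 0.539 × (2.05/1.00)² = 0.539 × 4.202 = 2.265 W/m²
At 3.42 m: 2.265 × (1.00/3.42)² = 2.265 × 0.08550 = 0.1937 W/m².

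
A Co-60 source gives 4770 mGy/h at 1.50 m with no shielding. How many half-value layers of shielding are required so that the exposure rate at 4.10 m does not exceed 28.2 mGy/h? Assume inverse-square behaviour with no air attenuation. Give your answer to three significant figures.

At 4.10 m, distance alone gives (1.50/4.10)² = 0.1338, so 4770 × 0.1338 = 638.2 mGy/h.
Further attenuation needed: 638.2/28.2 = 22.63.
n = log₂(22.63) = 4.500 half-value layers.

4.50 half-value layers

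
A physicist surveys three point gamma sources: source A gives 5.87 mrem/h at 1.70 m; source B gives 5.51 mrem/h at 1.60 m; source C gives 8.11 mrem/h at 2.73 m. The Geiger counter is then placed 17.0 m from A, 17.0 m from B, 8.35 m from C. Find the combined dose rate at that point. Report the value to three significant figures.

0.974 mrem/h

Each source contributes Iᵢ·(dᵢ/rᵢ)²; contributions add.
A: 5.87 × (1.70/17.0)² = 0.05870 mrem/h
B: 5.51 × (1.60/17.0)² = 0.04881 mrem/h
C: 8.11 × (2.73/8.35)² = 0.8669 mrem/h
Total = 0.05870 + 0.04881 + 0.8669 = 0.9744 mrem/h.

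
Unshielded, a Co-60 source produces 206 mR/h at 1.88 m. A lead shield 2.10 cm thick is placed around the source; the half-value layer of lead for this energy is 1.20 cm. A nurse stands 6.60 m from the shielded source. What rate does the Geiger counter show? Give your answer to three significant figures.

4.97 mR/h

Distance alone: (1.88/6.60)² = 0.08114, so 206 × 0.08114 = 16.71 mR/h.
Shield: 2.10/1.20 = 1.750 half-value layers → attenuation 2^(−1.750) = 0.2973.
Combined: 16.71 × 0.2973 = 4.968 mR/h.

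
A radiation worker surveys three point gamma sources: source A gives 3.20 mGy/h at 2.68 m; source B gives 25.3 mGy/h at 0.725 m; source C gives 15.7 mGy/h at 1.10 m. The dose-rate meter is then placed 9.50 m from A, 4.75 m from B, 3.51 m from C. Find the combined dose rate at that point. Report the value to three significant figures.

2.39 mGy/h

Each source contributes Iᵢ·(dᵢ/rᵢ)²; contributions add.
A: 3.20 × (2.68/9.50)² = 0.2547 mGy/h
B: 25.3 × (0.725/4.75)² = 0.5894 mGy/h
C: 15.7 × (1.10/3.51)² = 1.542 mGy/h
Total = 0.2547 + 0.5894 + 1.542 = 2.386 mGy/h.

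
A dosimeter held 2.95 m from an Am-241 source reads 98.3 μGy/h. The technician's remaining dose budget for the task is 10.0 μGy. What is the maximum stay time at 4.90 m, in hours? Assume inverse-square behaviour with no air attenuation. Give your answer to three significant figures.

By the inverse-square law, rate at 4.90 m:
98.3 × (2.95/4.90)² = 98.3 × 0.3625 = 35.63 μGy/h.
Stay time = 10.0 μGy ÷ 35.63 μGy/h = 0.2807 h.

0.281 h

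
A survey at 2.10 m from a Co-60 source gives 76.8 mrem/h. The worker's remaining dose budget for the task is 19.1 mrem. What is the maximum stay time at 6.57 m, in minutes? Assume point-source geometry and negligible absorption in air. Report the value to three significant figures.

Since intensity falls as 1/r², rate at 6.57 m:
76.8 × (2.10/6.57)² = 76.8 × 0.1022 = 7.849 mrem/h.
Stay time = 19.1 mrem ÷ 7.849 mrem/h = 2.433 h = 146.0 min.

146 min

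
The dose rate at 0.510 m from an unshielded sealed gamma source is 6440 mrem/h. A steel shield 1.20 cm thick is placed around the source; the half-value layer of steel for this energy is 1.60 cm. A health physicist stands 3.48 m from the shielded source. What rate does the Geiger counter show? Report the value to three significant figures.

82.2 mrem/h

Distance alone: 6440 × (0.510/3.48)² = 6440 × 0.02148 = 138.3 mrem/h.
Shield: 1.20/1.60 = 0.7500 half-value layers → attenuation 2^(−0.7500) = 0.5946.
Combined: 138.3 × 0.5946 = 82.23 mrem/h.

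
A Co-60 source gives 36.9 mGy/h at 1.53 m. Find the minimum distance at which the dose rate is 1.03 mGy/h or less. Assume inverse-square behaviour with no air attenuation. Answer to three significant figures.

Since intensity falls as 1/r², d₂ = d₁·√(I₁/I₂).
I₁/I₂ = 36.9/1.03 = 35.83, so d₂ = 1.53 × √35.83 = 9.158 m.

9.16 m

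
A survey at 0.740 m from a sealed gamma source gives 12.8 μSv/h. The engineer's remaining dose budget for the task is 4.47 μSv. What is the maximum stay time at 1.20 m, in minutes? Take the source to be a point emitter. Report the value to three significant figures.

55.1 min

By the inverse-square law, rate at 1.20 m:
12.8 × (0.740/1.20)² = 12.8 × 0.3803 = 4.868 μSv/h.
Stay time = 4.47 μSv ÷ 4.868 μSv/h = 0.9182 h = 55.09 min.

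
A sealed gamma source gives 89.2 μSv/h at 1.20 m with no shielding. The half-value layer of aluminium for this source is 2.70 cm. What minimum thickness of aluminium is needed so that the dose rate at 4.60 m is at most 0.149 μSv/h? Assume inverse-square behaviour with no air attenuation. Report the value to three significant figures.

14.4 cm

At 4.60 m, distance alone gives (1.20/4.60)² = 0.06805, so 89.2 × 0.06805 = 6.070 μSv/h.
Further attenuation needed: 6.070/0.149 = 40.74.
n = log₂(40.74) = 5.348 half-value layers.
Thickness = 5.348 × 2.70 cm = 14.44 cm.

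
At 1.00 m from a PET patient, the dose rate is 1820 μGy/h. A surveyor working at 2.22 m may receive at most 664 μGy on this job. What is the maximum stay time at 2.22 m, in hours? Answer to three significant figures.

1.80 h

By the inverse-square law, rate at 2.22 m:
(1.00/2.22)² = 0.2029, so 1820 × 0.2029 = 369.3 μGy/h.
Stay time = 664 μGy ÷ 369.3 μGy/h = 1.798 h.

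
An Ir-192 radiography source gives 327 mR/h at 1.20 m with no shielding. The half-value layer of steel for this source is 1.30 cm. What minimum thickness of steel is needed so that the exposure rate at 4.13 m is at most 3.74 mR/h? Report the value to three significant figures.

3.75 cm

At 4.13 m, distance alone gives 327 × (1.20/4.13)² = 327 × 0.08442 = 27.61 mR/h.
Further attenuation needed: 27.61/3.74 = 7.382.
n = log₂(7.382) = 2.884 half-value layers.
Thickness = 2.884 × 1.30 cm = 3.749 cm.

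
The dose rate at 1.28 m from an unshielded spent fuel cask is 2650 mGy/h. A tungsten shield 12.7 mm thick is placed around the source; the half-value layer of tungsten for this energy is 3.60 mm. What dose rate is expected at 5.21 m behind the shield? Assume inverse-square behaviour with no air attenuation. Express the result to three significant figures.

Distance alone: (1.28/5.21)² = 0.06036, so 2650 × 0.06036 = 160.0 mGy/h.
Shield: 12.7/3.60 = 3.528 half-value layers → attenuation 2^(−3.528) = 0.08669.
Combined: 160.0 × 0.08669 = 13.87 mGy/h.

13.9 mGy/h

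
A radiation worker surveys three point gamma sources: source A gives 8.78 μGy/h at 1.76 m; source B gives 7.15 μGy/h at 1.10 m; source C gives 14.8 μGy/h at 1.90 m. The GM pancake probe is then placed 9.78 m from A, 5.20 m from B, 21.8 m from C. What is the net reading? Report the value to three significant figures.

By superposition, sum each source's inverse-square contribution:
A: 8.78 × (1.76/9.78)² = 0.2843 μGy/h
B: 7.15 × (1.10/5.20)² = 0.3200 μGy/h
C: 14.8 × (1.90/21.8)² = 0.1124 μGy/h
Total = 0.2843 + 0.3200 + 0.1124 = 0.7167 μGy/h.

0.717 μGy/h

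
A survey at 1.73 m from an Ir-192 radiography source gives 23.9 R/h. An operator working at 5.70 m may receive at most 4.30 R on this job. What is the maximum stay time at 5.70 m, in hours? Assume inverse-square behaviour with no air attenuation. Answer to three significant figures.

1.95 h

Intensity scales as (d₁/d₂)², so rate at 5.70 m:
(1.73/5.70)² = 0.09212, so 23.9 × 0.09212 = 2.202 R/h.
Stay time = 4.30 R ÷ 2.202 R/h = 1.953 h.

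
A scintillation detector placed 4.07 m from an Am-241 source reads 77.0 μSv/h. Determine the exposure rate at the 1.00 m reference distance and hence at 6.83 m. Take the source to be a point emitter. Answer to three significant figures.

1280 μSv/h; 27.3 μSv/h

By the inverse-square law,
At 1.00 m: (4.07/1.00)² = 16.56, so 77.0 × 16.56 = 1275 μSv/h
At 6.83 m: (1.00/6.83)² = 0.02144, so 1275 × 0.02144 = 27.34 μSv/h.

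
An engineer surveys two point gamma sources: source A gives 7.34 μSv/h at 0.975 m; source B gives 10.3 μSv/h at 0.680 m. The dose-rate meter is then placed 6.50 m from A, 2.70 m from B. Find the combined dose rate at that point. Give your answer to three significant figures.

0.818 μSv/h

Each source contributes Iᵢ·(dᵢ/rᵢ)²; contributions add.
A: 7.34 × (0.975/6.50)² = 0.1651 μSv/h
B: 10.3 × (0.680/2.70)² = 0.6533 μSv/h
Total = 0.1651 + 0.6533 = 0.8184 μSv/h.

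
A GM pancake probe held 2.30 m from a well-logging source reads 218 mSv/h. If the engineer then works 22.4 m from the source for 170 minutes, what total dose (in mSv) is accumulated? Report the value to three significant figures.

Using I₁d₁² = I₂d₂², rate at 22.4 m:
(2.30/22.4)² = 0.01054, so 218 × 0.01054 = 2.298 mSv/h.
Dose = rate × time = 2.298 mSv/h × 2.833 h = 6.510 mSv.

6.51 mSv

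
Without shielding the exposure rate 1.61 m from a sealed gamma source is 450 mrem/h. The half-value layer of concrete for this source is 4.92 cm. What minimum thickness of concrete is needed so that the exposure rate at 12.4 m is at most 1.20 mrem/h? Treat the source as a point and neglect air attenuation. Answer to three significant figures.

13.1 cm

At 12.4 m, distance alone gives 450 × (1.61/12.4)² = 450 × 0.01686 = 7.587 mrem/h.
Further attenuation needed: 7.587/1.20 = 6.322.
n = log₂(6.322) = 2.660 half-value layers.
Thickness = 2.660 × 4.92 cm = 13.09 cm.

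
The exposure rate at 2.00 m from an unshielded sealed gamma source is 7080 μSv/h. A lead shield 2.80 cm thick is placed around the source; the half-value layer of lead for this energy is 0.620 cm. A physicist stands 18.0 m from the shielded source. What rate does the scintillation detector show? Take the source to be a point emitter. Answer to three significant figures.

3.82 μSv/h

Distance alone: (2.00/18.0)² = 0.01235, so 7080 × 0.01235 = 87.44 μSv/h.
Shield: 2.80/0.620 = 4.516 half-value layers → attenuation 2^(−4.516) = 0.04371.
Combined: 87.44 × 0.04371 = 3.822 μSv/h.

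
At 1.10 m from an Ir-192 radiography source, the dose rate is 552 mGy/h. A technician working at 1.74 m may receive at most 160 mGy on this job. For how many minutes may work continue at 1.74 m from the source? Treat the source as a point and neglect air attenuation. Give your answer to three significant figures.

Using I₁d₁² = I₂d₂², rate at 1.74 m:
552 × (1.10/1.74)² = 552 × 0.3997 = 220.6 mGy/h.
Stay time = 160 mGy ÷ 220.6 mGy/h = 0.7253 h = 43.52 min.

43.5 min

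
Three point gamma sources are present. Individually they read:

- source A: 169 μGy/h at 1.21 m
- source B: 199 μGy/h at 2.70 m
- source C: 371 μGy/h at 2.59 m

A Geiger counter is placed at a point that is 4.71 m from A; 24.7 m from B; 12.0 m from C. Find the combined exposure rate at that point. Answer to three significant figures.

30.8 μGy/h

Each source contributes Iᵢ·(dᵢ/rᵢ)²; contributions add.
A: 169 × (1.21/4.71)² = 11.15 μGy/h
B: 199 × (2.70/24.7)² = 2.378 μGy/h
C: 371 × (2.59/12.0)² = 17.28 μGy/h
Total = 11.15 + 2.378 + 17.28 = 30.81 μGy/h.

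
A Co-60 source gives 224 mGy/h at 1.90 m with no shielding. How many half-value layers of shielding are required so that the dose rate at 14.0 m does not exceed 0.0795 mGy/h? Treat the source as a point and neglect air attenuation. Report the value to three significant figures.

5.70 half-value layers

At 14.0 m, distance alone gives (1.90/14.0)² = 0.01842, so 224 × 0.01842 = 4.126 mGy/h.
Further attenuation needed: 4.126/0.0795 = 51.90.
n = log₂(51.90) = 5.698 half-value layers.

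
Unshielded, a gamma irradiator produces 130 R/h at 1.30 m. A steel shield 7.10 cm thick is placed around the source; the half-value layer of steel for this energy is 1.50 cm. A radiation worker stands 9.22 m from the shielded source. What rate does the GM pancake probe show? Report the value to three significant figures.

0.0972 R/h

Distance alone: 130 × (1.30/9.22)² = 130 × 0.01988 = 2.584 R/h.
Shield: 7.10/1.50 = 4.733 half-value layers → attenuation 2^(−4.733) = 0.03760.
Combined: 2.584 × 0.03760 = 0.09716 R/h.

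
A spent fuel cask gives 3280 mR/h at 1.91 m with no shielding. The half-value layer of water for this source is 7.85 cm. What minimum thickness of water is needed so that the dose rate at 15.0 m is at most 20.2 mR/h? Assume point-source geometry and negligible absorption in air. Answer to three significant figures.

At 15.0 m, distance alone gives 3280 × (1.91/15.0)² = 3280 × 0.01621 = 53.17 mR/h.
Further attenuation needed: 53.17/20.2 = 2.632.
n = log₂(2.632) = 1.396 half-value layers.
Thickness = 1.396 × 7.85 cm = 10.96 cm.

11.0 cm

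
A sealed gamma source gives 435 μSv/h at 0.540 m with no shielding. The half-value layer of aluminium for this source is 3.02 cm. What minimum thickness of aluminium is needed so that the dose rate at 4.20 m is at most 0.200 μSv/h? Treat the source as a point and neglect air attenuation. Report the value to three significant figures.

15.6 cm

At 4.20 m, distance alone gives (0.540/4.20)² = 0.01653, so 435 × 0.01653 = 7.191 μSv/h.
Further attenuation needed: 7.191/0.200 = 35.95.
n = log₂(35.95) = 5.168 half-value layers.
Thickness = 5.168 × 3.02 cm = 15.61 cm.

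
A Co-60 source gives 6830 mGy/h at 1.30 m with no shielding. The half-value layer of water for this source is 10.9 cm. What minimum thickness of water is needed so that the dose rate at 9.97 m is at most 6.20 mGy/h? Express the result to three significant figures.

46.1 cm

At 9.97 m, distance alone gives 6830 × (1.30/9.97)² = 6830 × 0.01700 = 116.1 mGy/h.
Further attenuation needed: 116.1/6.20 = 18.73.
n = log₂(18.73) = 4.227 half-value layers.
Thickness = 4.227 × 10.9 cm = 46.07 cm.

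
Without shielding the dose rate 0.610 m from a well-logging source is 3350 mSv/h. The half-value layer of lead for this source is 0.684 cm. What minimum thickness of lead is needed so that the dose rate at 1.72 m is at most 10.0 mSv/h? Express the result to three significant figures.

At 1.72 m, distance alone gives (0.610/1.72)² = 0.1258, so 3350 × 0.1258 = 421.4 mSv/h.
Further attenuation needed: 421.4/10.0 = 42.14.
n = log₂(42.14) = 5.397 half-value layers.
Thickness = 5.397 × 0.684 cm = 3.692 cm.

3.69 cm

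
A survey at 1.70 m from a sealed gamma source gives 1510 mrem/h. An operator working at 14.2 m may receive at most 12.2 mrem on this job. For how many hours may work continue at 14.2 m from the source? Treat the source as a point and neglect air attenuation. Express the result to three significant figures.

Applying the 1/r² law, rate at 14.2 m:
(1.70/14.2)² = 0.01433, so 1510 × 0.01433 = 21.64 mrem/h.
Stay time = 12.2 mrem ÷ 21.64 mrem/h = 0.5638 h.

0.564 h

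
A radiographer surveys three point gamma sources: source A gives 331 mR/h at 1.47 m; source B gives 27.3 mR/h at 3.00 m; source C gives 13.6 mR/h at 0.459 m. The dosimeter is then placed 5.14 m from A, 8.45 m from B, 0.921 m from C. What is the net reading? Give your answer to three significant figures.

By superposition, sum each source's inverse-square contribution:
A: 331 × (1.47/5.14)² = 27.07 mR/h
B: 27.3 × (3.00/8.45)² = 3.441 mR/h
C: 13.6 × (0.459/0.921)² = 3.378 mR/h
Total = 27.07 + 3.441 + 3.378 = 33.89 mR/h.

33.9 mR/h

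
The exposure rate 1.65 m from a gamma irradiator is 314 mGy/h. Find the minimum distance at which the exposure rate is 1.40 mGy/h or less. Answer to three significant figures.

24.7 m

Intensity scales as (d₁/d₂)², so d₂ = d₁·√(I₁/I₂).
I₁/I₂ = 314/1.40 = 224.3, so d₂ = 1.65 × √224.3 = 24.71 m.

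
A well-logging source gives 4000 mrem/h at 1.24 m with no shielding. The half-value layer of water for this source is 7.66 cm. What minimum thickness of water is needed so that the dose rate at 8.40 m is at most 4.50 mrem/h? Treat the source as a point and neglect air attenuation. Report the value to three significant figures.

At 8.40 m, distance alone gives 4000 × (1.24/8.40)² = 4000 × 0.02179 = 87.16 mrem/h.
Further attenuation needed: 87.16/4.50 = 19.37.
n = log₂(19.37) = 4.276 half-value layers.
Thickness = 4.276 × 7.66 cm = 32.75 cm.

32.8 cm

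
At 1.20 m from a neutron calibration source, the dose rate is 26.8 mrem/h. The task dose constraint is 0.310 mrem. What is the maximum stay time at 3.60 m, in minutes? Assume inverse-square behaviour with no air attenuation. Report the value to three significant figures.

6.25 min

Intensity scales as (d₁/d₂)², so rate at 3.60 m:
26.8 × (1.20/3.60)² = 26.8 × 0.1111 = 2.977 mrem/h.
Stay time = 0.310 mrem ÷ 2.977 mrem/h = 0.1041 h = 6.246 min.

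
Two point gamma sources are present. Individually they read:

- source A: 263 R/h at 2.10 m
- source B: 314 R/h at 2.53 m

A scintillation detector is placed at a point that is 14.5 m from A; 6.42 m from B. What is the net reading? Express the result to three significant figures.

Each source contributes Iᵢ·(dᵢ/rᵢ)²; contributions add.
A: 263 × (2.10/14.5)² = 5.516 R/h
B: 314 × (2.53/6.42)² = 48.76 R/h
Total = 5.516 + 48.76 = 54.28 R/h.

54.3 R/h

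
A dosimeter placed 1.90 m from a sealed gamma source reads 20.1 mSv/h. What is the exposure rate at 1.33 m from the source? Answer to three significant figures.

41.0 mSv/h

Using I₁d₁² = I₂d₂², scaling from 1.90 m to 1.33 m:
(1.90/1.33)² = 2.041, so 20.1 × 2.041 = 41.02 mSv/h.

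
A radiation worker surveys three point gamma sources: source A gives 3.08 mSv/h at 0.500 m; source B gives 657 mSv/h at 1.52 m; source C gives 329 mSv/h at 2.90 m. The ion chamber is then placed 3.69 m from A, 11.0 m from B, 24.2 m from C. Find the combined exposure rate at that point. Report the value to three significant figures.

By superposition, sum each source's inverse-square contribution:
A: 3.08 × (0.500/3.69)² = 0.05655 mSv/h
B: 657 × (1.52/11.0)² = 12.54 mSv/h
C: 329 × (2.90/24.2)² = 4.725 mSv/h
Total = 0.05655 + 12.54 + 4.725 = 17.32 mSv/h.

17.3 mSv/h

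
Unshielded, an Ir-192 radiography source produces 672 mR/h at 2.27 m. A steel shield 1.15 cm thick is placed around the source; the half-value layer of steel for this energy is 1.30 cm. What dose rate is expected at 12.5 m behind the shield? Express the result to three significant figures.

Distance alone: (2.27/12.5)² = 0.03298, so 672 × 0.03298 = 22.16 mR/h.
Shield: 1.15/1.30 = 0.8846 half-value layers → attenuation 2^(−0.8846) = 0.5416.
Combined: 22.16 × 0.5416 = 12.00 mR/h.

12.0 mR/h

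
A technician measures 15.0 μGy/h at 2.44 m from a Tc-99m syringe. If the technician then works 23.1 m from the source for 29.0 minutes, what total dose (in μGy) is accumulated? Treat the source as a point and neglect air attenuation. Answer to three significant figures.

Intensity scales as (d₁/d₂)², so rate at 23.1 m:
15.0 × (2.44/23.1)² = 15.0 × 0.01116 = 0.1674 μGy/h.
Dose = rate × time = 0.1674 μGy/h × 0.4833 h = 0.08090 μGy.

0.0809 μGy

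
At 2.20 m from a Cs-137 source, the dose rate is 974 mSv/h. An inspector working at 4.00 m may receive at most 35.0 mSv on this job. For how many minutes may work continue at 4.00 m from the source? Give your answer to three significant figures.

Since intensity falls as 1/r², rate at 4.00 m:
(2.20/4.00)² = 0.3025, so 974 × 0.3025 = 294.6 mSv/h.
Stay time = 35.0 mSv ÷ 294.6 mSv/h = 0.1188 h = 7.128 min.

7.13 min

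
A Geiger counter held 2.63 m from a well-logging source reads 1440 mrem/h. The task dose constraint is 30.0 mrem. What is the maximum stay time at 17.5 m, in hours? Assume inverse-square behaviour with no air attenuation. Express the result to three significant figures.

Intensity scales as (d₁/d₂)², so rate at 17.5 m:
(2.63/17.5)² = 0.02259, so 1440 × 0.02259 = 32.53 mrem/h.
Stay time = 30.0 mrem ÷ 32.53 mrem/h = 0.9222 h.

0.922 h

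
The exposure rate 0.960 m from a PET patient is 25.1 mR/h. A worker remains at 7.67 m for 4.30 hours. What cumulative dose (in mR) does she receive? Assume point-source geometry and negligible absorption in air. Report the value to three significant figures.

1.69 mR

Intensity scales as (d₁/d₂)², so rate at 7.67 m:
25.1 × (0.960/7.67)² = 25.1 × 0.01567 = 0.3933 mR/h.
Dose = rate × time = 0.3933 mR/h × 4.300 h = 1.691 mR.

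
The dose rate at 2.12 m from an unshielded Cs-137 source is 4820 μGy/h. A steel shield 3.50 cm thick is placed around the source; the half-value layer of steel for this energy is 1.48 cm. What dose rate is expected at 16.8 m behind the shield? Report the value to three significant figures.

14.9 μGy/h

Distance alone: (2.12/16.8)² = 0.01592, so 4820 × 0.01592 = 76.73 μGy/h.
Shield: 3.50/1.48 = 2.365 half-value layers → attenuation 2^(−2.365) = 0.1941.
Combined: 76.73 × 0.1941 = 14.89 μGy/h.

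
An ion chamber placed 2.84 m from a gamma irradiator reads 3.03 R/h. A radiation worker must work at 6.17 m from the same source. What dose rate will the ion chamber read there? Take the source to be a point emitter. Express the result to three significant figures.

Using I₁d₁² = I₂d₂², scaling from 2.84 m to 6.17 m:
3.03 × (2.84/6.17)² = 3.03 × 0.2119 = 0.6421 R/h.

0.642 R/h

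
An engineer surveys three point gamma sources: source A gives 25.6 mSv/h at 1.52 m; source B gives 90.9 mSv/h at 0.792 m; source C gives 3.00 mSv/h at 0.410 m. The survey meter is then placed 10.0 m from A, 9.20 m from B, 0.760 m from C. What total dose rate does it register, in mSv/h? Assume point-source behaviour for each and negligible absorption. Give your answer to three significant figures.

2.14 mSv/h

Each source contributes Iᵢ·(dᵢ/rᵢ)²; contributions add.
A: 25.6 × (1.52/10.0)² = 0.5915 mSv/h
B: 90.9 × (0.792/9.20)² = 0.6737 mSv/h
C: 3.00 × (0.410/0.760)² = 0.8731 mSv/h
Total = 0.5915 + 0.6737 + 0.8731 = 2.138 mSv/h.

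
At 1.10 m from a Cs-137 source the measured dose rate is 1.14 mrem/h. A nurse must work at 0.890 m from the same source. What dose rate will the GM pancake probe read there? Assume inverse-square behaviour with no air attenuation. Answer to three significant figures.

1.74 mrem/h

Since intensity falls as 1/r², scaling from 1.10 m to 0.890 m:
(1.10/0.890)² = 1.528, so 1.14 × 1.528 = 1.742 mrem/h.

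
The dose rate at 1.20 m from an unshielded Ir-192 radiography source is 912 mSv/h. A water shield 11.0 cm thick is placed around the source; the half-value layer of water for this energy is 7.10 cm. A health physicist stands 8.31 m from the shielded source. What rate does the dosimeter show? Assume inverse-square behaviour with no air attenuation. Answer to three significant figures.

Distance alone: (1.20/8.31)² = 0.02085, so 912 × 0.02085 = 19.02 mSv/h.
Shield: 11.0/7.10 = 1.549 half-value layers → attenuation 2^(−1.549) = 0.3417.
Combined: 19.02 × 0.3417 = 6.499 mSv/h.

6.50 mSv/h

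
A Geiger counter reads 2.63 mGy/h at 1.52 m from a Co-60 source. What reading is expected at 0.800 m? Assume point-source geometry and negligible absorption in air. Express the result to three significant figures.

9.49 mGy/h

By the inverse-square law, the rate at 0.800 m is
(1.52/0.800)² = 3.610, so 2.63 × 3.610 = 9.494 mGy/h.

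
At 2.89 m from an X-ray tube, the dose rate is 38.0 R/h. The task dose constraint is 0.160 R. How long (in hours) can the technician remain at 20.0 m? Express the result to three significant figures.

0.202 h

Using I₁d₁² = I₂d₂², rate at 20.0 m:
(2.89/20.0)² = 0.02088, so 38.0 × 0.02088 = 0.7934 R/h.
Stay time = 0.160 R ÷ 0.7934 R/h = 0.2017 h.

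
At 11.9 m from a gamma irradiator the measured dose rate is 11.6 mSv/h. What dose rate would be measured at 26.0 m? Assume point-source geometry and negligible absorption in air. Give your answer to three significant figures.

2.43 mSv/h

Using I₁d₁² = I₂d₂², scaling from 11.9 m to 26.0 m:
11.6 × (11.9/26.0)² = 11.6 × 0.2095 = 2.430 mSv/h.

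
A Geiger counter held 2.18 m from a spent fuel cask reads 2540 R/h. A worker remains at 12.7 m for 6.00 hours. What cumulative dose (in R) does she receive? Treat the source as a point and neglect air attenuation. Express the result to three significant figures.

449 R

Intensity scales as (d₁/d₂)², so rate at 12.7 m:
2540 × (2.18/12.7)² = 2540 × 0.02946 = 74.83 R/h.
Dose = rate × time = 74.83 R/h × 6.000 h = 449.0 R.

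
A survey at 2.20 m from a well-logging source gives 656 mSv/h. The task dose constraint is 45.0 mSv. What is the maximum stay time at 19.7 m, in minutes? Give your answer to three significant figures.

330 min

Using I₁d₁² = I₂d₂², rate at 19.7 m:
656 × (2.20/19.7)² = 656 × 0.01247 = 8.180 mSv/h.
Stay time = 45.0 mSv ÷ 8.180 mSv/h = 5.501 h = 330.1 min.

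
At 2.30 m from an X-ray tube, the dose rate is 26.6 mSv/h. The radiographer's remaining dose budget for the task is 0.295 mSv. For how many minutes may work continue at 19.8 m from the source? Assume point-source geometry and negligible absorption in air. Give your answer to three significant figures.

By the inverse-square law, rate at 19.8 m:
26.6 × (2.30/19.8)² = 26.6 × 0.01349 = 0.3588 mSv/h.
Stay time = 0.295 mSv ÷ 0.3588 mSv/h = 0.8222 h = 49.33 min.

49.3 min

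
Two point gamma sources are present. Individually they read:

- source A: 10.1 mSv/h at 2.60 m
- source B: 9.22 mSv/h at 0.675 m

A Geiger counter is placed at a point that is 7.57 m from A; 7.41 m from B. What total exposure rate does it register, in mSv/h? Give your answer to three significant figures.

By superposition, sum each source's inverse-square contribution:
A: 10.1 × (2.60/7.57)² = 1.191 mSv/h
B: 9.22 × (0.675/7.41)² = 0.07651 mSv/h
Total = 1.191 + 0.07651 = 1.268 mSv/h.

1.27 mSv/h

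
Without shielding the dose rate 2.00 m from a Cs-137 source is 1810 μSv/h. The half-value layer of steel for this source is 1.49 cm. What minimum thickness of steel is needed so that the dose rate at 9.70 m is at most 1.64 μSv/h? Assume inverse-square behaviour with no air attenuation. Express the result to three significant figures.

At 9.70 m, distance alone gives 1810 × (2.00/9.70)² = 1810 × 0.04251 = 76.94 μSv/h.
Further attenuation needed: 76.94/1.64 = 46.91.
n = log₂(46.91) = 5.552 half-value layers.
Thickness = 5.552 × 1.49 cm = 8.272 cm.

8.27 cm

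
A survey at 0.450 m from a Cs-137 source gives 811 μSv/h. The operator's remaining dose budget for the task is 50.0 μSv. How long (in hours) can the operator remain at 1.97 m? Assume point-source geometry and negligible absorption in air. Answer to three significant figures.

Applying the 1/r² law, rate at 1.97 m:
811 × (0.450/1.97)² = 811 × 0.05218 = 42.32 μSv/h.
Stay time = 50.0 μSv ÷ 42.32 μSv/h = 1.181 h.

1.18 h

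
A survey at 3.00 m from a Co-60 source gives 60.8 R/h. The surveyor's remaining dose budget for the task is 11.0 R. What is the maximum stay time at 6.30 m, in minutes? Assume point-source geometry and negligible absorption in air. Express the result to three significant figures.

By the inverse-square law, rate at 6.30 m:
60.8 × (3.00/6.30)² = 60.8 × 0.2268 = 13.79 R/h.
Stay time = 11.0 R ÷ 13.79 R/h = 0.7977 h = 47.86 min.

47.9 min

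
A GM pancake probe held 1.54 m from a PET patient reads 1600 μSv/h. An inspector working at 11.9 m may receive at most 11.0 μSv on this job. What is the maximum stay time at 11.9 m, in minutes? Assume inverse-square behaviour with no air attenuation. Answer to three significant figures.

Using I₁d₁² = I₂d₂², rate at 11.9 m:
1600 × (1.54/11.9)² = 1600 × 0.01675 = 26.80 μSv/h.
Stay time = 11.0 μSv ÷ 26.80 μSv/h = 0.4104 h = 24.62 min.

24.6 min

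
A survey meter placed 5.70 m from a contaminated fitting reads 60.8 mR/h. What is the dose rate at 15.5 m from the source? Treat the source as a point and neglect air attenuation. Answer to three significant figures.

8.22 mR/h

Since intensity falls as 1/r², scaling from 5.70 m to 15.5 m:
60.8 × (5.70/15.5)² = 60.8 × 0.1352 = 8.220 mR/h.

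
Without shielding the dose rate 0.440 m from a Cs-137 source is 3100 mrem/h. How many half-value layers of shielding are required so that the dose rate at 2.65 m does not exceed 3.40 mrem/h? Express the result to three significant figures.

At 2.65 m, distance alone gives 3100 × (0.440/2.65)² = 3100 × 0.02757 = 85.47 mrem/h.
Further attenuation needed: 85.47/3.40 = 25.14.
n = log₂(25.14) = 4.652 half-value layers.

4.65 half-value layers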